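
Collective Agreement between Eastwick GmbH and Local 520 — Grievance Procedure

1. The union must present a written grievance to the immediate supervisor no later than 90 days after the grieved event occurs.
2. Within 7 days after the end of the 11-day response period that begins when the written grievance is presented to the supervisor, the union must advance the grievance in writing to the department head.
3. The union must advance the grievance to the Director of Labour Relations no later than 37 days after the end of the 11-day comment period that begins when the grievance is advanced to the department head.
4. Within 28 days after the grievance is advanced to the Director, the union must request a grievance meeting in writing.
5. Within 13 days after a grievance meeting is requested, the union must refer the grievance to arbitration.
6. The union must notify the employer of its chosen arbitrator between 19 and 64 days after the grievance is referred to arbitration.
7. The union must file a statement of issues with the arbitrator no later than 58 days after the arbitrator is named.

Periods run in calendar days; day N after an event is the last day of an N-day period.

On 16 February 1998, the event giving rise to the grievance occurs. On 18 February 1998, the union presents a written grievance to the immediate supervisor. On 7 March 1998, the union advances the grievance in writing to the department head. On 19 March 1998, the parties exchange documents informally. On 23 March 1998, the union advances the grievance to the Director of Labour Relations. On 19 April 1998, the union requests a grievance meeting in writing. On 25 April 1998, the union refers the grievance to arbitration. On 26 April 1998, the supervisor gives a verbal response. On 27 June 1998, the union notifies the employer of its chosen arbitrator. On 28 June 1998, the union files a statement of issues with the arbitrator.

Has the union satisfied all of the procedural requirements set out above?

Step 1: 90 days after 16 February 1998 (when the grieved event occurs) is 17 May 1998; done 18 February 1998 — timely.
Step 2: 7 days after 1 March 1998 (end of the 11-day response period, which began when the written grievance is presented to the supervisor on 18 February 1998) is 8 March 1998; 7 March 1998 is within that limit.
Step 3: 37 days after 18 March 1998 (end of the 11-day comment period, which began when the grievance is advanced to the department head on 7 March 1998) is 24 April 1998; done 23 March 1998 — timely.
Step 4: 28 days after 23 March 1998 (when the grievance is advanced to the Director) is 20 April 1998; completed 19 April 1998, before the deadline.
Step 5: 13 days after 19 April 1998 (when a grievance meeting is requested) is 2 May 1998; 25 April 1998 is within that limit.
Step 6: the window is 19–64 days after 25 April 1998 (when the grievance is referred to arbitration), so 14 May 1998 through 28 June 1998; done 27 June 1998 — within the window.
Step 7: 58 days after 27 June 1998 (when the arbitrator is named) is 24 August 1998; done 28 June 1998 — timely.

Yes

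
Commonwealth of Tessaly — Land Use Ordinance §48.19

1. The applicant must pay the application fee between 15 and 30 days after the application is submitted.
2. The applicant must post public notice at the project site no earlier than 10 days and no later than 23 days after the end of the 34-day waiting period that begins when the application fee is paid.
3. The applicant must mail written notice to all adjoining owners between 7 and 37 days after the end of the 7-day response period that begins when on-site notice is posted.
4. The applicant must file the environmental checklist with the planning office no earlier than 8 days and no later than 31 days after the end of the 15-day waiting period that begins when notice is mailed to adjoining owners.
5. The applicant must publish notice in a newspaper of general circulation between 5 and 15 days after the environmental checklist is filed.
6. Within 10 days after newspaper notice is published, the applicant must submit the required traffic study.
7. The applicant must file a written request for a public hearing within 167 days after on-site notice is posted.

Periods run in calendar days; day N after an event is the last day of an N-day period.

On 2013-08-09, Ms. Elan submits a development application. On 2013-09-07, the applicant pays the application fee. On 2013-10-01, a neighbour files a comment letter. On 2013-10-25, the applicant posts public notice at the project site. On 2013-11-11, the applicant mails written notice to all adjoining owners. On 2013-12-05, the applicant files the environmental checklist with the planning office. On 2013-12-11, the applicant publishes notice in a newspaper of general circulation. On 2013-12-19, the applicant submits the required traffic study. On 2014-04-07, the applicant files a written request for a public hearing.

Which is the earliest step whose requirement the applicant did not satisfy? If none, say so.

Step 1: the window is 15–30 days after 2013-08-09 (when the application is submitted), so 2013-08-24 through 2013-09-08; done 2013-09-07, which is between those dates.
Step 2: the window is 10–23 days after 2013-10-11 (end of the 34-day waiting period, which began when the application fee is paid on 2013-09-07), so 2013-10-21 through 2013-11-03; done 2013-10-25 — within the window.
Step 3: the window is 7–37 days after 2013-11-01 (end of the 7-day response period, which began when on-site notice is posted on 2013-10-25), so 2013-11-08 through 2013-12-08; done 2013-11-11 — within the window.
Step 4: the window is 8–31 days after 2013-11-26 (end of the 15-day waiting period, which began when notice is mailed to adjoining owners on 2013-11-11), so 2013-12-04 through 2013-12-27; 2013-12-05 falls inside that range.
Step 5: the window is 5–15 days after 2013-12-05 (when the environmental checklist is filed), so 2013-12-10 through 2013-12-20; done 2013-12-11 — within the window.
Step 6: 10 days after 2013-12-11 (when newspaper notice is published) is 2013-12-21; 2013-12-19 is within that limit.
Step 7: 167 days after 2013-10-25 (when on-site notice is posted) is 2014-04-10; completed 2014-04-07, before the deadline.

None — every step was satisfied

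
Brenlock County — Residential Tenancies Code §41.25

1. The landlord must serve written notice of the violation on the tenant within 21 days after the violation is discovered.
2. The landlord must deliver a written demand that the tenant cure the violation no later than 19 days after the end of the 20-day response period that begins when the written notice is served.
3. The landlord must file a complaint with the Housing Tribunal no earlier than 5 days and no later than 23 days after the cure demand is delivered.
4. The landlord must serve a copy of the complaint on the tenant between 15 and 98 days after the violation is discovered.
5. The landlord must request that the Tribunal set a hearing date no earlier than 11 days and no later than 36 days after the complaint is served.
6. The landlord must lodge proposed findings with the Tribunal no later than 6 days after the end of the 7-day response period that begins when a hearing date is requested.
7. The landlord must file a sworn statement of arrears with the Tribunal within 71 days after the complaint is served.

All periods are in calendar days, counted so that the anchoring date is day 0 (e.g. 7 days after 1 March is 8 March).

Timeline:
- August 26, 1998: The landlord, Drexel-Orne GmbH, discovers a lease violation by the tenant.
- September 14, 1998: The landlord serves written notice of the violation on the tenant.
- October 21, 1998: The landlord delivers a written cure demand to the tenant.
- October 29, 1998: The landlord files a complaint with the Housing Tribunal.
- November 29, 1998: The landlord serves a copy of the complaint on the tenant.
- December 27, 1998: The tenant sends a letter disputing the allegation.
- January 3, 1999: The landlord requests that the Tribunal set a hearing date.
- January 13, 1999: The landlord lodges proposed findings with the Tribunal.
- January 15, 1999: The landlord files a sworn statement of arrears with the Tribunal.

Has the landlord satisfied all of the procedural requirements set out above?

Step 1 — counting 21 days from August 26, 1998 (when the violation is discovered) gives a deadline of September 16, 1998; completed September 14, 1998, before the deadline.
Step 2 — counting 19 days from October 4, 1998 (end of the 20-day response period, which began when the written notice is served on September 14, 1998) gives a deadline of October 23, 1998; done October 21, 1998 — timely.
Step 3 — 5 and 23 days from October 21, 1998 (when the cure demand is delivered) are October 26, 1998 and November 13, 1998 respectively; October 29, 1998 falls inside that range.
Step 4 — 15 and 98 days from August 26, 1998 (when the violation is discovered) are September 10, 1998 and December 2, 1998 respectively; done November 29, 1998, which is between those dates.
Step 5 — 11 and 36 days from November 29, 1998 (when the complaint is served) are December 10, 1998 and January 4, 1999 respectively; done January 3, 1999, which is between those dates.
Step 6 — counting 6 days from January 10, 1999 (end of the 7-day response period, which began when a hearing date is requested on January 3, 1999) gives a deadline of January 16, 1999; completed January 13, 1999, before the deadline.
Step 7 — counting 71 days from November 29, 1998 (when the complaint is served) gives a deadline of February 8, 1999; done January 15, 1999 — timely.

Yes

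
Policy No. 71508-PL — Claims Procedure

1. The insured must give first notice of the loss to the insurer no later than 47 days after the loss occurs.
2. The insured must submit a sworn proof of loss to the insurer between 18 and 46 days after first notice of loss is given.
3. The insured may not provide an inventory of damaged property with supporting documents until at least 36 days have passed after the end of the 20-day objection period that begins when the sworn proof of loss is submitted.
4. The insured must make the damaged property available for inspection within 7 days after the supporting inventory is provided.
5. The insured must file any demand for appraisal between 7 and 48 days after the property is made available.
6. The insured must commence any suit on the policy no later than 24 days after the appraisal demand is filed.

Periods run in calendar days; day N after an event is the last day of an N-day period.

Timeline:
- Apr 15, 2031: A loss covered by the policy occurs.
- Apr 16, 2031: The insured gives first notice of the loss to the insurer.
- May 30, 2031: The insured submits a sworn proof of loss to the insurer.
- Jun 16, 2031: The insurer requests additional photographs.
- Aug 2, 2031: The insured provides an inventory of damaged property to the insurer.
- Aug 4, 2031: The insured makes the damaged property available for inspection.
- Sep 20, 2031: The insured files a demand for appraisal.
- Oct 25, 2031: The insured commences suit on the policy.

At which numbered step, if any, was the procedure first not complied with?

Step 6

(1) due by Apr 15, 2031 + 47 days = Jun 1, 2031; completed Apr 16, 2031, before the deadline.
(2) the permitted window runs from Apr 16, 2031 + 18 = May 4, 2031 to Apr 16, 2031 + 46 = Jun 1, 2031; done May 30, 2031 — within the window.
(3) permitted from Jun 19, 2031 + 36 days = Jul 25, 2031 onward; Aug 2, 2031 is on or after that date.
(4) due by Aug 2, 2031 + 7 days = Aug 9, 2031; done Aug 4, 2031 — timely.
(5) the permitted window runs from Aug 4, 2031 + 7 = Aug 11, 2031 to Aug 4, 2031 + 48 = Sep 21, 2031; done Sep 20, 2031, which is between those dates.
(6) due by Sep 20, 2031 + 24 days = Oct 14, 2031; Oct 25, 2031 misses that deadline by 11 days.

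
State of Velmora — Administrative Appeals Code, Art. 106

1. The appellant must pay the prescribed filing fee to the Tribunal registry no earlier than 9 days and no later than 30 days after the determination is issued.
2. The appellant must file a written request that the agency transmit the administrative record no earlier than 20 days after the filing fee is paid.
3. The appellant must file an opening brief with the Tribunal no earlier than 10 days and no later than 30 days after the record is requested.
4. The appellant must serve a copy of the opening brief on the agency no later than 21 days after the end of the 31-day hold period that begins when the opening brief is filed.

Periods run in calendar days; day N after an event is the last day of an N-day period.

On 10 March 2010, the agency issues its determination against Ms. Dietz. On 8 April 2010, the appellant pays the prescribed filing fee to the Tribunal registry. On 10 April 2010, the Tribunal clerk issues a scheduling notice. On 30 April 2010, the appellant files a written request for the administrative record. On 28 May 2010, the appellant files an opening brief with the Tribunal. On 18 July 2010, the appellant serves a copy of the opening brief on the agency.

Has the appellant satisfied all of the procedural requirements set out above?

(1) the permitted window runs from 10 March 2010 + 9 = 19 March 2010 to 10 March 2010 + 30 = 9 April 2010; 8 April 2010 falls inside that range.
(2) permitted from 8 April 2010 + 20 days = 28 April 2010 onward; done 30 April 2010 — permitted.
(3) the permitted window runs from 30 April 2010 + 10 = 10 May 2010 to 30 April 2010 + 30 = 30 May 2010; done 28 May 2010 — within the window.
(4) due by 28 June 2010 + 21 days = 19 July 2010; completed 18 July 2010, before the deadline.

Yes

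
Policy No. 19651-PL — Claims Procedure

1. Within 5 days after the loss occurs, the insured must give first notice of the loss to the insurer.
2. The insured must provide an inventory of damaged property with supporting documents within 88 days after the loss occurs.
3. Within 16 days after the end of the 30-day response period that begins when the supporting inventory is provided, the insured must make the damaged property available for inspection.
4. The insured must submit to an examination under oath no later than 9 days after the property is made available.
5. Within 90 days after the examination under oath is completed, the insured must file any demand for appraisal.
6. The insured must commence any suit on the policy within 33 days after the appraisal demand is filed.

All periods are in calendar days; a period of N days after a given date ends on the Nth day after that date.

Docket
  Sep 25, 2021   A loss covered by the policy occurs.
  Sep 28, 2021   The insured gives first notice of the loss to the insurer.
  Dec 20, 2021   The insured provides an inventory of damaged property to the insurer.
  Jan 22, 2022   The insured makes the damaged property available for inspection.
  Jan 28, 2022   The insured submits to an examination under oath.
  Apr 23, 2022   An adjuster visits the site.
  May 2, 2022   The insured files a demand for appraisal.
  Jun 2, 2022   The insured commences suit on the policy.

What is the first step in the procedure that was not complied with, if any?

Step 5

(1) due by Sep 25, 2021 + 5 days = Sep 30, 2021; Sep 28, 2021 is within that limit.
(2) due by Sep 25, 2021 + 88 days = Dec 22, 2021; completed Dec 20, 2021, before the deadline.
(3) due by Jan 19, 2022 + 16 days = Feb 4, 2022; completed Jan 22, 2022, before the deadline.
(4) due by Jan 22, 2022 + 9 days = Jan 31, 2022; Jan 28, 2022 is within that limit.
(5) due by Jan 28, 2022 + 90 days = Apr 28, 2022; May 2, 2022 misses that deadline by 4 days.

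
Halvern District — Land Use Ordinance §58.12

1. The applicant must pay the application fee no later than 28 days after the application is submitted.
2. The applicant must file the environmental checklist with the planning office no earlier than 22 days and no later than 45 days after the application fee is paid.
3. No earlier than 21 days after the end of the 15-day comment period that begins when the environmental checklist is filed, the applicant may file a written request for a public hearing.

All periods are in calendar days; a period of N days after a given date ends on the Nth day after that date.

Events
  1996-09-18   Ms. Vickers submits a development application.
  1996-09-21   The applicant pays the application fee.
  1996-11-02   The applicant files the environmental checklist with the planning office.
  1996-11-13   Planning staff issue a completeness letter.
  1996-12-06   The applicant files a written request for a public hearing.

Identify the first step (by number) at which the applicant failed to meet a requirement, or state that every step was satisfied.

Step 1 — counting 28 days from 1996-09-18 (when the application is submitted) gives a deadline of 1996-10-16; completed 1996-09-21, before the deadline.
Step 2 — 22 and 45 days from 1996-09-21 (when the application fee is paid) are 1996-10-13 and 1996-11-05 respectively; done 1996-11-02 — within the window.
Step 3 — must wait 21 days from 1996-11-17 (end of the 15-day comment period, which began when the environmental checklist is filed on 1996-11-02), so not before 1996-12-08; 1996-12-06 is 2 days before the earliest permitted date.
The analysis stops there.

Step 3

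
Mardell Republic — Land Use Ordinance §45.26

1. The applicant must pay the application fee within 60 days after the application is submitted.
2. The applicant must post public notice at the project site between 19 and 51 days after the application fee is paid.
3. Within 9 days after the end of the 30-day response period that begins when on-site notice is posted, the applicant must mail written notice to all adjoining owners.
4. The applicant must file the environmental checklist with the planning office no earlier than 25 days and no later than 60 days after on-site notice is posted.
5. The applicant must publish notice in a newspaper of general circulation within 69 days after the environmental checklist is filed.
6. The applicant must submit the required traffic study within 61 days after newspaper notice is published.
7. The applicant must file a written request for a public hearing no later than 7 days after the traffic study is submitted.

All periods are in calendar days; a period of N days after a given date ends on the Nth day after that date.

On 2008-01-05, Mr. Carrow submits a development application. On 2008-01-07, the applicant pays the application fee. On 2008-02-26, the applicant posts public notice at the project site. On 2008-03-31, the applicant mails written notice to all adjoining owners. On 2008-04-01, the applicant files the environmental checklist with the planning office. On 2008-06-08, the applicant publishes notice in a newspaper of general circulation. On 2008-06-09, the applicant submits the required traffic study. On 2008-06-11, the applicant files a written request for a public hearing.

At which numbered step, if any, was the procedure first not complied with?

None — every step was satisfied

Step 1 — counting 60 days from 2008-01-05 (when the application is submitted) gives a deadline of 2008-03-05; done 2008-01-07 — timely.
Step 2 — 19 and 51 days from 2008-01-07 (when the application fee is paid) are 2008-01-26 and 2008-02-27 respectively; done 2008-02-26 — within the window.
Step 3 — counting 9 days from 2008-03-27 (end of the 30-day response period, which began when on-site notice is posted on 2008-02-26) gives a deadline of 2008-04-05; done 2008-03-31 — timely.
Step 4 — 25 and 60 days from 2008-02-26 (when on-site notice is posted) are 2008-03-22 and 2008-04-26 respectively; done 2008-04-01 — within the window.
Step 5 — counting 69 days from 2008-04-01 (when the environmental checklist is filed) gives a deadline of 2008-06-09; 2008-06-08 is within that limit.
Step 6 — counting 61 days from 2008-06-08 (when newspaper notice is published) gives a deadline of 2008-08-08; done 2008-06-09 — timely.
Step 7 — counting 7 days from 2008-06-09 (when the traffic study is submitted) gives a deadline of 2008-06-16; done 2008-06-11 — timely.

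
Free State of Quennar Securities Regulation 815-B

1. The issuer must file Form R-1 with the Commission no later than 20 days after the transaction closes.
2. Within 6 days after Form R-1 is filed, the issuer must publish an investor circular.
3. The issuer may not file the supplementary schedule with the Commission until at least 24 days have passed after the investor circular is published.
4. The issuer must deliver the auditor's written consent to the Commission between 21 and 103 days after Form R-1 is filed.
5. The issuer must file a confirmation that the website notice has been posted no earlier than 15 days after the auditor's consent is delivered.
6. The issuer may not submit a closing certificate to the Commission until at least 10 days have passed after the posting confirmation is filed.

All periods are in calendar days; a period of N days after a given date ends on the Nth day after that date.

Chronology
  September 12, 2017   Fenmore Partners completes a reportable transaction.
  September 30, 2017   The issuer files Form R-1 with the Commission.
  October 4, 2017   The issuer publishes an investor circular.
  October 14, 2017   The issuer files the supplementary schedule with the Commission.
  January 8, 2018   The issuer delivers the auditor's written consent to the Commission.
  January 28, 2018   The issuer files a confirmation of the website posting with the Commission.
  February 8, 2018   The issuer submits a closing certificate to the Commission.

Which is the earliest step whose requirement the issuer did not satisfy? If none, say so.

Step 1: 20 days after September 12, 2017 (when the transaction closes) is October 2, 2017; done September 30, 2017 — timely.
Step 2: 6 days after September 30, 2017 (when Form R-1 is filed) is October 6, 2017; completed October 4, 2017, before the deadline.
Step 3: the earliest permitted date is 24 days after October 4, 2017 (when the investor circular is published), i.e. October 28, 2017; acted on October 14, 2017, 14 days prematurely.

Step 3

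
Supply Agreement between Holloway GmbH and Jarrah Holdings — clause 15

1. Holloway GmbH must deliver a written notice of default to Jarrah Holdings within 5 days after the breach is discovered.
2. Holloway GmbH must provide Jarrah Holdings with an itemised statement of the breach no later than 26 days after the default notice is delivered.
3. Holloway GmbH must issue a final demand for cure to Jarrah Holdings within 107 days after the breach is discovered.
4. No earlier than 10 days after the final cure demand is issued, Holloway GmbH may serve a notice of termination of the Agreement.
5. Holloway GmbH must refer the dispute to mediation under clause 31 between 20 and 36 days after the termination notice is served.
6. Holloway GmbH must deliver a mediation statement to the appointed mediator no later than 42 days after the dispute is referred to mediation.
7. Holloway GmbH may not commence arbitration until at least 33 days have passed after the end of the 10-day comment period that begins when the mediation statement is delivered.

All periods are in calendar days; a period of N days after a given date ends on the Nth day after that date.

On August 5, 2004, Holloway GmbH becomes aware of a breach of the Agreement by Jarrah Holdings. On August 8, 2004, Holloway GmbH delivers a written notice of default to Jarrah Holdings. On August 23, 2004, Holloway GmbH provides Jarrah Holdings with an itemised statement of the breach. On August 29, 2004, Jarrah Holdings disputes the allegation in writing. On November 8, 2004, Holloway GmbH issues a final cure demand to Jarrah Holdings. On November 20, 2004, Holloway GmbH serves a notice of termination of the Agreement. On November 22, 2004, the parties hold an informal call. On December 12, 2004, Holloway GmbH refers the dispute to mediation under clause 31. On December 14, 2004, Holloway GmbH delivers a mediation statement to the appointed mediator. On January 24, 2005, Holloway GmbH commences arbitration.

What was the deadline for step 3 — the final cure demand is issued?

Step 3 runs from August 5, 2004, when the breach is discovered. 107 days after August 5, 2004 is November 20, 2004.

November 20, 2004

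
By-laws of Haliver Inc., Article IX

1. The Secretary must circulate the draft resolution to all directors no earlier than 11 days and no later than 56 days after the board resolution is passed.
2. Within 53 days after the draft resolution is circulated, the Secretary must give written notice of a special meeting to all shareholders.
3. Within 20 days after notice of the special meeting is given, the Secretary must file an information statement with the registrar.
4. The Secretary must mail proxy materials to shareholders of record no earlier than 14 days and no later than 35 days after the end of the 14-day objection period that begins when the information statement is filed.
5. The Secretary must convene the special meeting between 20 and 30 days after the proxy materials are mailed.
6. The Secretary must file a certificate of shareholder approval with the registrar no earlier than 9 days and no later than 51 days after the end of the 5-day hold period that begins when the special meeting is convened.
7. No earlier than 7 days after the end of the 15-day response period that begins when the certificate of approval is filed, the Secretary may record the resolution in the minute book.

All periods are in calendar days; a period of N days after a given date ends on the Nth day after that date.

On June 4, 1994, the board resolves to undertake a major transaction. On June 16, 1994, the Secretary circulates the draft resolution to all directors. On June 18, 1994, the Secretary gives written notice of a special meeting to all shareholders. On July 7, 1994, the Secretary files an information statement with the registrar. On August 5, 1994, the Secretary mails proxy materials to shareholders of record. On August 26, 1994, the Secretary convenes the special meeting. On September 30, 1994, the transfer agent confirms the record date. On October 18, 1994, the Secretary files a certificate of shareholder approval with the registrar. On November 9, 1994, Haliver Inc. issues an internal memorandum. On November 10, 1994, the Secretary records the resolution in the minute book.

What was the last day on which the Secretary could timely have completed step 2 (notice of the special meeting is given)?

Step 2 runs from June 16, 1994, when the draft resolution is circulated. 53 days after June 16, 1994 is August 8, 1994.

August 8, 1994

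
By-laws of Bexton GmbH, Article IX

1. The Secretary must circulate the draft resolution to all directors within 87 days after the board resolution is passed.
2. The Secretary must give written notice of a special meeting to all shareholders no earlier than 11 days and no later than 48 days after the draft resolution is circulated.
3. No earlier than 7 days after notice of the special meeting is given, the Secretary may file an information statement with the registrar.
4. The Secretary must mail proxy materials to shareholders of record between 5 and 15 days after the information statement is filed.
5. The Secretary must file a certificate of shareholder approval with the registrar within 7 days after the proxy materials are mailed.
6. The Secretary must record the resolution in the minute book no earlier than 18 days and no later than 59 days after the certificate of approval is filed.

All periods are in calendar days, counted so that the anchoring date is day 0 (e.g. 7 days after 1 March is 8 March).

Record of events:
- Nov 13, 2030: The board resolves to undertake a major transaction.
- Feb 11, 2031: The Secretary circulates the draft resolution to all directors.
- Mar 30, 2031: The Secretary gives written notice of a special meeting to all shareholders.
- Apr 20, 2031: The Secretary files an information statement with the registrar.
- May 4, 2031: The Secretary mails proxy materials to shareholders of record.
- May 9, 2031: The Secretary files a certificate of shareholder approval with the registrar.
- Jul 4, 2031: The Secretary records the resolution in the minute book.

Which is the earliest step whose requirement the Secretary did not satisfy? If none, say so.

(1) due by Nov 13, 2030 + 87 days = Feb 8, 2031; Feb 11, 2031 misses that deadline by 3 days.

Step 1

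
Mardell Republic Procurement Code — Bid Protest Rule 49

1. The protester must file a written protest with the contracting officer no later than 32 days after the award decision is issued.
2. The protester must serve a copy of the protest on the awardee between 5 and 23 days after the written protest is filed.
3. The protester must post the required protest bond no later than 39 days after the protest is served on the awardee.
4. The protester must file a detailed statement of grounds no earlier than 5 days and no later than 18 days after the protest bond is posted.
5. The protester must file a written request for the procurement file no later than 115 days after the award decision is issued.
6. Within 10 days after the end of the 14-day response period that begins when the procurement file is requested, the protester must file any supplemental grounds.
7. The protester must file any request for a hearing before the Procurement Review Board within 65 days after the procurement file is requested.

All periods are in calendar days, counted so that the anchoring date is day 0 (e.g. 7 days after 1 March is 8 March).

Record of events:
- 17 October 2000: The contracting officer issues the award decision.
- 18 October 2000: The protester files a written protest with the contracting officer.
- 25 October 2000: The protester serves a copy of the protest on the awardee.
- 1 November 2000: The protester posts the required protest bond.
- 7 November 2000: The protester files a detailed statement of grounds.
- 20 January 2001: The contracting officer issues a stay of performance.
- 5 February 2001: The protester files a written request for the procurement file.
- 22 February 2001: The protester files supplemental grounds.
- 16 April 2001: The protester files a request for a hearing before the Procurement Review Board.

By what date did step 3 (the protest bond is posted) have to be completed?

3 December 2000

Step 3 runs from 25 October 2000, when the protest is served on the awardee. 39 days after 25 October 2000 is 3 December 2000.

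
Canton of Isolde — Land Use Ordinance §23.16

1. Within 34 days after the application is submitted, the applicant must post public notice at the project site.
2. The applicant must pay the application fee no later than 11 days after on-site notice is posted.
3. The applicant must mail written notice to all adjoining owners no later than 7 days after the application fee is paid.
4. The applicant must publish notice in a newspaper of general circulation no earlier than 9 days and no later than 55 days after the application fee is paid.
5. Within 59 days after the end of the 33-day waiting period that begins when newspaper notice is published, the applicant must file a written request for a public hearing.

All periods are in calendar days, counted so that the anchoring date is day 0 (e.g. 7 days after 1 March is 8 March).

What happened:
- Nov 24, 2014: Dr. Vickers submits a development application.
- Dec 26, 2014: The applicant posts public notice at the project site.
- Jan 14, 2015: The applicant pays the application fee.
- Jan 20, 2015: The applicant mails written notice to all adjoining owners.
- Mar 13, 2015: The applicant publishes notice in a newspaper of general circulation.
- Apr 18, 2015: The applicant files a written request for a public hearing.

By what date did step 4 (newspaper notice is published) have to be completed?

Step 4 runs from Jan 14, 2015, when the application fee is paid. The window is 9–55 days after Jan 14, 2015; it closes on Mar 10, 2015.

Mar 10, 2015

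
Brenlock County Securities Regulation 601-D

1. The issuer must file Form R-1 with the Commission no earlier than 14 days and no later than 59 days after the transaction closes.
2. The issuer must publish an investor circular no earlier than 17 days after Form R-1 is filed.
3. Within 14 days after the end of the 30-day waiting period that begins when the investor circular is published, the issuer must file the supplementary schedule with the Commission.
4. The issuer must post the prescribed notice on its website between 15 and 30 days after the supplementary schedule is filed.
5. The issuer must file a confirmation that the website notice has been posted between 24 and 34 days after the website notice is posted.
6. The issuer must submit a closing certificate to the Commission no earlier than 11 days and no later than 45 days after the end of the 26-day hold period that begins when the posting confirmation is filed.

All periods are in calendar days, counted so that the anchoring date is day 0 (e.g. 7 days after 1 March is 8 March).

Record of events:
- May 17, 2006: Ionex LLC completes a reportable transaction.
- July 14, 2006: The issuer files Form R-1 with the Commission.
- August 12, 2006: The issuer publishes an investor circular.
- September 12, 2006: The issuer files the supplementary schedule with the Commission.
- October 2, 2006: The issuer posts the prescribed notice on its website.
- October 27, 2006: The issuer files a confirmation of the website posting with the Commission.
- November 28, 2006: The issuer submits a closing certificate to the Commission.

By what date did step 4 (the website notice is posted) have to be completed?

Step 4 runs from September 12, 2006, when the supplementary schedule is filed. The window is 15–30 days after September 12, 2006; it closes on October 12, 2006.

October 12, 2006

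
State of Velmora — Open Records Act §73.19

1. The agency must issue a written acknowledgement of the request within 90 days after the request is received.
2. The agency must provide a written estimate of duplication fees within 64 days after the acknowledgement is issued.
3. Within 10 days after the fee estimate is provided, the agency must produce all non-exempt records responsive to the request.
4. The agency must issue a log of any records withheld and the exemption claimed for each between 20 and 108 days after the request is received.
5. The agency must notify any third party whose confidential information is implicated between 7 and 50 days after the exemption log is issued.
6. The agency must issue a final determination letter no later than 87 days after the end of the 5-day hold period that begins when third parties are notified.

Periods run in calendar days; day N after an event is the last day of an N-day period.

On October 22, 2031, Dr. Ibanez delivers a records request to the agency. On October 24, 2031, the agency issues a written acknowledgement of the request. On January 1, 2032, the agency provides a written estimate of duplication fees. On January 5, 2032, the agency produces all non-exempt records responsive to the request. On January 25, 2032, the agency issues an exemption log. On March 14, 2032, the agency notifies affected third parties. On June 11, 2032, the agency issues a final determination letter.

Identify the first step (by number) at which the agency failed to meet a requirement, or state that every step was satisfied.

Step 1 — counting 90 days from October 22, 2031 (when the request is received) gives a deadline of January 20, 2032; completed October 24, 2031, before the deadline.
Step 2 — counting 64 days from October 24, 2031 (when the acknowledgement is issued) gives a deadline of December 27, 2031; done January 1, 2032 — 5 days late.

Step 2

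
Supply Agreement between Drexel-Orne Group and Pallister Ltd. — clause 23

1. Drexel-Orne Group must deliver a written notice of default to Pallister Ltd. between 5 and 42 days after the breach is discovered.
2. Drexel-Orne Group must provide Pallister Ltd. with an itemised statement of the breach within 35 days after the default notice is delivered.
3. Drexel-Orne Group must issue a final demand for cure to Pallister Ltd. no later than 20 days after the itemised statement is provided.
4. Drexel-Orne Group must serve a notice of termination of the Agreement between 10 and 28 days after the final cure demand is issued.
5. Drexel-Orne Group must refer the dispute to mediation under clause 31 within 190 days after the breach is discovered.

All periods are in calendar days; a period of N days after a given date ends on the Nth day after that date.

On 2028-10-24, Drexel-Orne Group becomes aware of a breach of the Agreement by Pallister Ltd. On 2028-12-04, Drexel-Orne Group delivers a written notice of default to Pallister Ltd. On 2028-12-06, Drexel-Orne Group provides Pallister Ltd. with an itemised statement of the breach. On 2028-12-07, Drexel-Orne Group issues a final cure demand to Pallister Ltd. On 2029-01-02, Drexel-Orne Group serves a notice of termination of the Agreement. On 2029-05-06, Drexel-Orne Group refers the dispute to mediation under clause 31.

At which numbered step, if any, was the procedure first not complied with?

Step 5

Step 1 — 5 and 42 days from 2028-10-24 (when the breach is discovered) are 2028-10-29 and 2028-12-05 respectively; done 2028-12-04 — within the window.
Step 2 — counting 35 days from 2028-12-04 (when the default notice is delivered) gives a deadline of 2029-01-08; 2028-12-06 is within that limit.
Step 3 — counting 20 days from 2028-12-06 (when the itemised statement is provided) gives a deadline of 2028-12-26; done 2028-12-07 — timely.
Step 4 — 10 and 28 days from 2028-12-07 (when the final cure demand is issued) are 2028-12-17 and 2029-01-04 respectively; 2029-01-02 falls inside that range.
Step 5 — counting 190 days from 2028-10-24 (when the breach is discovered) gives a deadline of 2029-05-02; not done until 2029-05-06, 4 days after the deadline.
No need to go further; step 5 was not satisfied.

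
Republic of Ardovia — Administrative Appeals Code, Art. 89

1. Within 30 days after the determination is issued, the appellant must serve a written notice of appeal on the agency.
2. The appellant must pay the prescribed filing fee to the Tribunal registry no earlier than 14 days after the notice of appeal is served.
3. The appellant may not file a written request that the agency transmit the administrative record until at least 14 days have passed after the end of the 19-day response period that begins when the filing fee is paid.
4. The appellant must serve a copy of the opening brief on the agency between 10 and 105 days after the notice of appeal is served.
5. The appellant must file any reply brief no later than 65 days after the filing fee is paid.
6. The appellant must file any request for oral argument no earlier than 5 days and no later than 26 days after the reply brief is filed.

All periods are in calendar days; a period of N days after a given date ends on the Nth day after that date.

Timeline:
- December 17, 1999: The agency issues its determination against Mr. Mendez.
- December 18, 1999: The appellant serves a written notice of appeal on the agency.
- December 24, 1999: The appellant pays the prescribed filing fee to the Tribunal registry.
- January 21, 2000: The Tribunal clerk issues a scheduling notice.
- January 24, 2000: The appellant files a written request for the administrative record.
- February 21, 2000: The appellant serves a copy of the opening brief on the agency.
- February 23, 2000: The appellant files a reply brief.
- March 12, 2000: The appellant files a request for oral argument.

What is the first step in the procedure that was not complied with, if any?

Step 2

Step 1 — counting 30 days from December 17, 1999 (when the determination is issued) gives a deadline of January 16, 2000; completed December 18, 1999, before the deadline.
Step 2 — must wait 14 days from December 18, 1999 (when the notice of appeal is served), so not before January 1, 2000; December 24, 1999 is 8 days before the earliest permitted date.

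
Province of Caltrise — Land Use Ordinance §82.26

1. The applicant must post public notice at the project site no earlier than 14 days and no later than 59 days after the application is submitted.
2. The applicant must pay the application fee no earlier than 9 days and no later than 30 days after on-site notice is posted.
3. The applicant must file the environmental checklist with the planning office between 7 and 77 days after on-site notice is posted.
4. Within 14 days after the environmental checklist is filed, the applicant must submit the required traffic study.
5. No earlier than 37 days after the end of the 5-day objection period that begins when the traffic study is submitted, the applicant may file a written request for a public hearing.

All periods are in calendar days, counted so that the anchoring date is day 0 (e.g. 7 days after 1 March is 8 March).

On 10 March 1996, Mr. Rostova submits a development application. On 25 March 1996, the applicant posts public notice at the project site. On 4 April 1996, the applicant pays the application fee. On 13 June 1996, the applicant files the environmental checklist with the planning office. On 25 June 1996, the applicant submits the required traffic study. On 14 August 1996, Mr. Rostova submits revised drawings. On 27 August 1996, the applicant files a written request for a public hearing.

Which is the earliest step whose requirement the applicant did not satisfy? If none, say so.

Step 3

Step 1 — 14 and 59 days from 10 March 1996 (when the application is submitted) are 24 March 1996 and 8 May 1996 respectively; done 25 March 1996, which is between those dates.
Step 2 — 9 and 30 days from 25 March 1996 (when on-site notice is posted) are 3 April 1996 and 24 April 1996 respectively; 4 April 1996 falls inside that range.
Step 3 — 7 and 77 days from 25 March 1996 (when on-site notice is posted) are 1 April 1996 and 10 June 1996 respectively; done 13 June 1996 — 3 days after the window closed.
Later steps need not be reached.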